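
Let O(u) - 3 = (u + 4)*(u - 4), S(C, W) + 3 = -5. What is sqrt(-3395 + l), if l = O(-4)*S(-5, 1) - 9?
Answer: 2*I*sqrt(857) ≈ 58.549*I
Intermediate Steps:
S(C, W) = -8 (S(C, W) = -3 - 5 = -8)
O(u) = 3 + (-4 + u)*(4 + u) (O(u) = 3 + (u + 4)*(u - 4) = 3 + (4 + u)*(-4 + u) = 3 + (-4 + u)*(4 + u))
l = -33 (l = (-13 + (-4)**2)*(-8) - 9 = (-13 + 16)*(-8) - 9 = 3*(-8) - 9 = -24 - 9 = -33)
sqrt(-3395 + l) = sqrt(-3395 - 33) = sqrt(-3428) = 2*I*sqrt(857)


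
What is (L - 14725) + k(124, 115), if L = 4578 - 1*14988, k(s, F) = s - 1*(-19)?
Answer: -24992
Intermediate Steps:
k(s, F) = 19 + s (k(s, F) = s + 19 = 19 + s)
L = -10410 (L = 4578 - 14988 = -10410)
(L - 14725) + k(124, 115) = (-10410 - 14725) + (19 + 124) = -25135 + 143 = -24992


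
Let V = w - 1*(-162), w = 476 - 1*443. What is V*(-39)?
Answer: -7605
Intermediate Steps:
w = 33 (w = 476 - 443 = 33)
V = 195 (V = 33 - 1*(-162) = 33 + 162 = 195)
V*(-39) = 195*(-39) = -7605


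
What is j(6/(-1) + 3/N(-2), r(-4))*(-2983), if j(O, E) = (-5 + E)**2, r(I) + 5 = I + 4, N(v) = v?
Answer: -298300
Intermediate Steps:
r(I) = -1 + I (r(I) = -5 + (I + 4) = -5 + (4 + I) = -1 + I)
j(6/(-1) + 3/N(-2), r(-4))*(-2983) = (-5 + (-1 - 4))**2*(-2983) = (-5 - 5)**2*(-2983) = (-10)**2*(-2983) = 100*(-2983) = -298300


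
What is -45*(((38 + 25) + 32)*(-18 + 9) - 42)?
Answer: 40365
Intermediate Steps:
-45*(((38 + 25) + 32)*(-18 + 9) - 42) = -45*((63 + 32)*(-9) - 42) = -45*(95*(-9) - 42) = -45*(-855 - 42) = -45*(-897) = 40365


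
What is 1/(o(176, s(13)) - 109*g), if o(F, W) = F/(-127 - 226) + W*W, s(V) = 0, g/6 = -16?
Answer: 353/3693616 ≈ 9.5570e-5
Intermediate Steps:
g = -96 (g = 6*(-16) = -96)
o(F, W) = W² - F/353 (o(F, W) = F/(-353) + W² = -F/353 + W² = W² - F/353)
1/(o(176, s(13)) - 109*g) = 1/((0² - 1/353*176) - 109*(-96)) = 1/((0 - 176/353) + 10464) = 1/(-176/353 + 10464) = 1/(3693616/353) = 353/3693616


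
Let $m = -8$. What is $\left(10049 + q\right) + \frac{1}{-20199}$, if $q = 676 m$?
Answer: $\frac{93743558}{20199} \approx 4641.0$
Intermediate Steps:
$q = -5408$ ($q = 676 \left(-8\right) = -5408$)
$\left(10049 + q\right) + \frac{1}{-20199} = \left(10049 - 5408\right) + \frac{1}{-20199} = 4641 - \frac{1}{20199} = \frac{93743558}{20199}$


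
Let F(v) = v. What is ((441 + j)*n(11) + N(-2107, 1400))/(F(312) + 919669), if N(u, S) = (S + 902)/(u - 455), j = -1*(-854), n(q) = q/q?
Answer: 1657744/1178495661 ≈ 0.0014067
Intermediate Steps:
n(q) = 1
j = 854
N(u, S) = (902 + S)/(-455 + u)
((441 + j)*n(11) + N(-2107, 1400))/(F(312) + 919669) = ((441 + 854)*1 + (902 + 1400)/(-455 - 2107))/(312 + 919669) = (1295*1 + 2302/(-2562))/919981 = (1295 - 1/2562*2302)*(1/919981) = (1295 - 1151/1281)*(1/919981) = (1657744/1281)*(1/919981) = 1657744/1178495661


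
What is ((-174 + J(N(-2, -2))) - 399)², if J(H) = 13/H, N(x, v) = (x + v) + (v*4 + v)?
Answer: 64561225/196 ≈ 3.2939e+5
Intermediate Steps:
N(x, v) = x + 6*v (N(x, v) = (v + x) + (4*v + v) = (v + x) + 5*v = x + 6*v)
((-174 + J(N(-2, -2))) - 399)² = ((-174 + 13/(-2 + 6*(-2))) - 399)² = ((-174 + 13/(-2 - 12)) - 399)² = ((-174 + 13/(-14)) - 399)² = ((-174 + 13*(-1/14)) - 399)² = ((-174 - 13/14) - 399)² = (-2449/14 - 399)² = (-8035/14)² = 64561225/196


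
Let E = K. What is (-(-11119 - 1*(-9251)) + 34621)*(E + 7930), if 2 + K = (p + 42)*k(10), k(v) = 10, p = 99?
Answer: 340734282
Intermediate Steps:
K = 1408 (K = -2 + (99 + 42)*10 = -2 + 141*10 = -2 + 1410 = 1408)
E = 1408
(-(-11119 - 1*(-9251)) + 34621)*(E + 7930) = (-(-11119 - 1*(-9251)) + 34621)*(1408 + 7930) = (-(-11119 + 9251) + 34621)*9338 = (-1*(-1868) + 34621)*9338 = (1868 + 34621)*9338 = 36489*9338 = 340734282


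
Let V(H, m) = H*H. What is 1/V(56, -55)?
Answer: 1/3136 ≈ 0.00031888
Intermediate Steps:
V(H, m) = H**2
1/V(56, -55) = 1/(56**2) = 1/3136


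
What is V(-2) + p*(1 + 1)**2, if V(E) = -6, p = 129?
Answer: 510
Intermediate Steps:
V(-2) + p*(1 + 1)**2 = -6 + 129*(1 + 1)**2 = -6 + 129*2**2 = -6 + 129*4 = -6 + 516 = 510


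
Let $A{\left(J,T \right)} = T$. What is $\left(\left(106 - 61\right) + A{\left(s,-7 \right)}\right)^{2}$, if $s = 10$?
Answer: $1444$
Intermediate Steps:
$\left(\left(106 - 61\right) + A{\left(s,-7 \right)}\right)^{2} = \left(\left(106 - 61\right) - 7\right)^{2} = \left(45 - 7\right)^{2} = 38^{2} = 1444$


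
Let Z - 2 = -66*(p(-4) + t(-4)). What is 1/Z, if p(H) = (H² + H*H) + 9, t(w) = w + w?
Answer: -1/2176 ≈ -0.00045956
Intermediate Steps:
t(w) = 2*w
p(H) = 9 + 2*H² (p(H) = (H² + H²) + 9 = 2*H² + 9 = 9 + 2*H²)
Z = -2176 (Z = 2 - 66*((9 + 2*(-4)²) + 2*(-4)) = 2 - 66*((9 + 2*16) - 8) = 2 - 66*((9 + 32) - 8) = 2 - 66*(41 - 8) = 2 - 66*33 = 2 - 2178 = -2176)
1/Z = 1/(-2176) = -1/2176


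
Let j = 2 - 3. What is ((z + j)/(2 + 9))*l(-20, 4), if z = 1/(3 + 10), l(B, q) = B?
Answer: 240/143 ≈ 1.6783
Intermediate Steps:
j = -1
z = 1/13 ≈ 0.076923
((z + j)/(2 + 9))*l(-20, 4) = ((1/13 - 1)/(2 + 9))*(-20) = -12/13/11*(-20) = -12/13*1/11*(-20) = -12/143*(-20) = 240/143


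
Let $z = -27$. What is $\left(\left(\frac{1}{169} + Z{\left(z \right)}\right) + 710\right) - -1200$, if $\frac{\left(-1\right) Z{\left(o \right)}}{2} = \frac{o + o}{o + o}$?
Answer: $\frac{322453}{169} \approx 1908.0$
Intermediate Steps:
$Z{\left(o \right)} = -2$ ($Z{\left(o \right)} = - 2 \frac{o + o}{o + o} = - 2 \frac{2 o}{2 o} = - 2 \cdot 2 o \frac{1}{2 o} = \left(-2\right) 1 = -2$)
$\left(\left(\frac{1}{169} + Z{\left(z \right)}\right) + 710\right) - -1200 = \left(\left(\frac{1}{169} - 2\right) + 710\right) - -1200 = \left(\left(\frac{1}{169} - 2\right) + 710\right) + 1200 = \left(- \frac{337}{169} + 710\right) + 1200 = \frac{119653}{169} + 1200 = \frac{322453}{169}$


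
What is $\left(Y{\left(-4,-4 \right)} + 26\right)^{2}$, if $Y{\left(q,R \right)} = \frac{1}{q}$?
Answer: $\frac{10609}{16} \approx 663.06$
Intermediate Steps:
$\left(Y{\left(-4,-4 \right)} + 26\right)^{2} = \left(\frac{1}{-4} + 26\right)^{2} = \left(- \frac{1}{4} + 26\right)^{2} = \left(\frac{103}{4}\right)^{2} = \frac{10609}{16}$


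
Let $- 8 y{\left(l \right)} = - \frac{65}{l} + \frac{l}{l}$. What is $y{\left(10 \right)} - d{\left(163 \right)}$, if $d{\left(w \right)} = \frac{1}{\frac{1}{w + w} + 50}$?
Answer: $\frac{174095}{260816} \approx 0.6675$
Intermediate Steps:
$y{\left(l \right)} = - \frac{1}{8} + \frac{65}{8 l}$ ($y{\left(l \right)} = - \frac{- \frac{65}{l} + \frac{l}{l}}{8} = - \frac{- \frac{65}{l} + 1}{8} = - \frac{1 - \frac{65}{l}}{8} = - \frac{1}{8} + \frac{65}{8 l}$)
$d{\left(w \right)} = \frac{1}{50 + \frac{1}{2 w}}$ ($d{\left(w \right)} = \frac{1}{\frac{1}{2 w} + 50} = \frac{1}{50 + \frac{1}{2 w}}$)
$y{\left(10 \right)} - d{\left(163 \right)} = \frac{65 - 10}{8 \cdot 10} - 2 \cdot 163 \frac{1}{1 + 100 \cdot 163} = \frac{1}{8} \cdot \frac{1}{10} \left(65 - 10\right) - 2 \cdot 163 \frac{1}{1 + 16300} = \frac{1}{8} \cdot \frac{1}{10} \cdot 55 - 2 \cdot 163 \cdot \frac{1}{16301} = \frac{11}{16} - 2 \cdot 163 \cdot \frac{1}{16301} = \frac{11}{16} - \frac{326}{16301} = \frac{174095}{260816}$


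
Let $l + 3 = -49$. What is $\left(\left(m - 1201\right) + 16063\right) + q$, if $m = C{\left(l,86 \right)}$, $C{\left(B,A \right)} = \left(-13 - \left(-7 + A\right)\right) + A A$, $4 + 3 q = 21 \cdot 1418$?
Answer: $\frac{96272}{3} \approx 32091.0$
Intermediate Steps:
$l = -52$ ($l = -3 - 49 = -52$)
$q = \frac{29774}{3}$ ($q = - \frac{4}{3} + \frac{21 \cdot 1418}{3} = - \frac{4}{3} + \frac{1}{3} \cdot 29778 = - \frac{4}{3} + 9926 = \frac{29774}{3} \approx 9924.7$)
$C{\left(B,A \right)} = -6 + A^{2} - A$ ($C{\left(B,A \right)} = \left(-6 - A\right) + A^{2} = -6 + A^{2} - A$)
$m = 7304$ ($m = -6 + 86^{2} - 86 = -6 + 7396 - 86 = 7304$)
$\left(\left(m - 1201\right) + 16063\right) + q = \left(\left(7304 - 1201\right) + 16063\right) + \frac{29774}{3} = \left(6103 + 16063\right) + \frac{29774}{3} = 22166 + \frac{29774}{3} = \frac{96272}{3}$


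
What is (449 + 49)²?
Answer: 248004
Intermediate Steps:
(449 + 49)² = 498² = 248004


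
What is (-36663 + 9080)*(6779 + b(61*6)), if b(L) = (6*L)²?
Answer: -133203685685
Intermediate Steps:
b(L) = 36*L²
(-36663 + 9080)*(6779 + b(61*6)) = (-36663 + 9080)*(6779 + 36*(61*6)²) = -27583*(6779 + 36*366²) = -27583*(6779 + 36*133956) = -27583*(6779 + 4822416) = -27583*4829195 = -133203685685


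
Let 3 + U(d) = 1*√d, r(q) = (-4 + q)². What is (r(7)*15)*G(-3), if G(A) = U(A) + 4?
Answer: 135 + 135*I*√3 ≈ 135.0 + 233.83*I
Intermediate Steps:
U(d) = -3 + √d (U(d) = -3 + 1*√d = -3 + √d)
G(A) = 1 + √A (G(A) = (-3 + √A) + 4 = 1 + √A)
(r(7)*15)*G(-3) = ((-4 + 7)²*15)*(1 + √(-3)) = (3²*15)*(1 + I*√3) = (9*15)*(1 + I*√3) = 135*(1 + I*√3) = 135 + 135*I*√3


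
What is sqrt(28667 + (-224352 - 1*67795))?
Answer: 2*I*sqrt(65870) ≈ 513.3*I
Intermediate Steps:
sqrt(28667 + (-224352 - 1*67795)) = sqrt(28667 + (-224352 - 67795)) = sqrt(28667 - 292147) = sqrt(-263480) = 2*I*sqrt(65870)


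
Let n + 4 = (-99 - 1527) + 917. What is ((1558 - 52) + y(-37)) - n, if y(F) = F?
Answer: 2182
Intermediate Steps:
n = -713 (n = -4 + ((-99 - 1527) + 917) = -4 + (-1626 + 917) = -4 - 709 = -713)
((1558 - 52) + y(-37)) - n = ((1558 - 52) - 37) - 1*(-713) = (1506 - 37) + 713 = 1469 + 713 = 2182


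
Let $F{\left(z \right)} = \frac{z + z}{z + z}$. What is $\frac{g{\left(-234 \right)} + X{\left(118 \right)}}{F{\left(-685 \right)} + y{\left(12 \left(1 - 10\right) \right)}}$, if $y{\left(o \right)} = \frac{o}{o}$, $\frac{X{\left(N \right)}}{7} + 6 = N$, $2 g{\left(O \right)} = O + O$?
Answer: $275$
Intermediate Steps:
$g{\left(O \right)} = O$ ($g{\left(O \right)} = \frac{O + O}{2} = \frac{2 O}{2} = O$)
$F{\left(z \right)} = 1$ ($F{\left(z \right)} = \frac{2 z}{2 z} = 2 z \frac{1}{2 z} = 1$)
$X{\left(N \right)} = -42 + 7 N$
$y{\left(o \right)} = 1$
$\frac{g{\left(-234 \right)} + X{\left(118 \right)}}{F{\left(-685 \right)} + y{\left(12 \left(1 - 10\right) \right)}} = \frac{-234 + \left(-42 + 7 \cdot 118\right)}{1 + 1} = \frac{-234 + \left(-42 + 826\right)}{2} = \left(-234 + 784\right) \frac{1}{2} = 550 \cdot \frac{1}{2} = 275$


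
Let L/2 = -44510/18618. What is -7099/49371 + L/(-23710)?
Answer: -17385201660/121077654341 ≈ -0.14359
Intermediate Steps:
L = -44510/9309 (L = 2*(-44510/18618) = 2*(-44510*1/18618) = 2*(-22255/9309) = -44510/9309 ≈ -4.7814)
-7099/49371 + L/(-23710) = -7099/49371 - 44510/9309/(-23710) = -7099*1/49371 - 44510/9309*(-1/23710) = -7099/49371 + 4451/22071639 = -17385201660/121077654341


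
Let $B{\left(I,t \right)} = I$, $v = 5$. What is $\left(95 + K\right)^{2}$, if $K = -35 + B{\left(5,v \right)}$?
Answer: $4225$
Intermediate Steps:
$K = -30$ ($K = -35 + 5 = -30$)
$\left(95 + K\right)^{2} = \left(95 - 30\right)^{2} = 65^{2} = 4225$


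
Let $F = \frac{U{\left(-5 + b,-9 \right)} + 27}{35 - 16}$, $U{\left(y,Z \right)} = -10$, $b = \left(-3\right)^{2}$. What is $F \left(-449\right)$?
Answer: $- \frac{7633}{19} \approx -401.74$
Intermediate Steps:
$b = 9$
$F = \frac{17}{19}$ ($F = \frac{-10 + 27}{35 - 16} = \frac{17}{19} \approx 0.89474$)
$F \left(-449\right) = \frac{17}{19} \left(-449\right) = - \frac{7633}{19}$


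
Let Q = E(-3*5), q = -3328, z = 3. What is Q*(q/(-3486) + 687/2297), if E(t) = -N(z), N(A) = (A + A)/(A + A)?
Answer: -5019649/4003671 ≈ -1.2538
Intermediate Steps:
N(A) = 1 (N(A) = (2*A)/((2*A)) = (2*A)*(1/(2*A)) = 1)
E(t) = -1 (E(t) = -1*1 = -1)
Q = -1
Q*(q/(-3486) + 687/2297) = -(-3328/(-3486) + 687/2297) = -(-3328*(-1/3486) + 687*(1/2297)) = -(1664/1743 + 687/2297) = -1*5019649/4003671 = -5019649/4003671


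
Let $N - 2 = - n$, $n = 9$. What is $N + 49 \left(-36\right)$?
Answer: $-1771$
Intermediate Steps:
$N = -7$ ($N = 2 - 9 = -7$)
$N + 49 \left(-36\right) = -7 + 49 \left(-36\right) = -7 - 1764 = -1771$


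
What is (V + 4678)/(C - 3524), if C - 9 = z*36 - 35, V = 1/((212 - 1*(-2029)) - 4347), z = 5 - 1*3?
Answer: -9851867/7324668 ≈ -1.3450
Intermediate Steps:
z = 2 (z = 5 - 3 = 2)
V = -1/2106 (V = 1/((212 + 2029) - 4347) = 1/(2241 - 4347) = 1/(-2106) = -1/2106 ≈ -0.00047483)
C = 46 (C = 9 + (2*36 - 35) = 9 + (72 - 35) = 9 + 37 = 46)
(V + 4678)/(C - 3524) = (-1/2106 + 4678)/(46 - 3524) = (9851867/2106)/(-3478) = (9851867/2106)*(-1/3478) = -9851867/7324668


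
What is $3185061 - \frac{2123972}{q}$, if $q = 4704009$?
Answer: $\frac{14982553485577}{4704009} \approx 3.1851 \cdot 10^{6}$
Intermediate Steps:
$3185061 - \frac{2123972}{q} = 3185061 - \frac{2123972}{4704009} = \frac{14982553485577}{4704009}$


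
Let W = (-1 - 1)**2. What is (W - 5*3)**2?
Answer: 121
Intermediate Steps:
W = 4 (W = (-2)**2 = 4)
(W - 5*3)**2 = (4 - 5*3)**2 = (4 - 15)**2 = (-11)**2 = 121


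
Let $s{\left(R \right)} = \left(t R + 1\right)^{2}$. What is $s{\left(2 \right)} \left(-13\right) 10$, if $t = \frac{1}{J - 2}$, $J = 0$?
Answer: $0$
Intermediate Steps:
$t = - \frac{1}{2}$ ($t = \frac{1}{0 - 2} = \frac{1}{-2} = - \frac{1}{2} \approx -0.5$)
$s{\left(R \right)} = \left(1 - \frac{R}{2}\right)^{2}$ ($s{\left(R \right)} = \left(- \frac{R}{2} + 1\right)^{2} = \left(1 - \frac{R}{2}\right)^{2}$)
$s{\left(2 \right)} \left(-13\right) 10 = \frac{\left(2 - 2\right)^{2}}{4} \left(-13\right) 10 = \frac{0^{2}}{4} \left(-13\right) 10 = \frac{1}{4} \cdot 0 \left(-13\right) 10 = 0 \left(-13\right) 10 = 0 \cdot 10 = 0$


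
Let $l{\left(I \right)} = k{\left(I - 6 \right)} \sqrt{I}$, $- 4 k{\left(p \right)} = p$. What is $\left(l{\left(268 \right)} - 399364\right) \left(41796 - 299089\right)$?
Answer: $102753561652 + 33705383 \sqrt{67} \approx 1.0303 \cdot 10^{11}$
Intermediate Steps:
$k{\left(p \right)} = - \frac{p}{4}$
$l{\left(I \right)} = \sqrt{I} \left(\frac{3}{2} - \frac{I}{4}\right)$ ($l{\left(I \right)} = - \frac{I - 6}{4} \sqrt{I} = - \frac{-6 + I}{4} \sqrt{I} = \left(\frac{3}{2} - \frac{I}{4}\right) \sqrt{I} = \sqrt{I} \left(\frac{3}{2} - \frac{I}{4}\right)$)
$\left(l{\left(268 \right)} - 399364\right) \left(41796 - 299089\right) = \left(\frac{\sqrt{268} \left(6 - 268\right)}{4} - 399364\right) \left(41796 - 299089\right) = \left(\frac{2 \sqrt{67} \left(6 - 268\right)}{4} - 399364\right) \left(-257293\right) = \left(\frac{1}{4} \cdot 2 \sqrt{67} \left(-262\right) - 399364\right) \left(-257293\right) = \left(- 131 \sqrt{67} - 399364\right) \left(-257293\right) = \left(-399364 - 131 \sqrt{67}\right) \left(-257293\right) = 102753561652 + 33705383 \sqrt{67}$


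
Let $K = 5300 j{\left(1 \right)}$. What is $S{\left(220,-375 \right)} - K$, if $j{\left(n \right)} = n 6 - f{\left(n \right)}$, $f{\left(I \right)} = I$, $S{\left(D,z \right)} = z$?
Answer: $-26875$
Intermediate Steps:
$j{\left(n \right)} = 5 n$ ($j{\left(n \right)} = n 6 - n = 6 n - n = 5 n$)
$K = 26500$ ($K = 5300 \cdot 5 \cdot 1 = 5300 \cdot 5 = 26500$)
$S{\left(220,-375 \right)} - K = -375 - 26500 = -26875$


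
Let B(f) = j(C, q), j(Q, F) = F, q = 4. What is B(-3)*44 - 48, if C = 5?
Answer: 128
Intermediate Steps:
B(f) = 4
B(-3)*44 - 48 = 4*44 - 48 = 176 - 48 = 128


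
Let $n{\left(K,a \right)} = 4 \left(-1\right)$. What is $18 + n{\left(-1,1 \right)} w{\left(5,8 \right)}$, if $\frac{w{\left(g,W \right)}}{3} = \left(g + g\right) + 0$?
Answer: $-102$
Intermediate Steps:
$n{\left(K,a \right)} = -4$
$w{\left(g,W \right)} = 6 g$ ($w{\left(g,W \right)} = 3 \left(\left(g + g\right) + 0\right) = 3 \left(2 g + 0\right) = 3 \cdot 2 g = 6 g$)
$18 + n{\left(-1,1 \right)} w{\left(5,8 \right)} = 18 - 4 \cdot 6 \cdot 5 = 18 - 120 = -102$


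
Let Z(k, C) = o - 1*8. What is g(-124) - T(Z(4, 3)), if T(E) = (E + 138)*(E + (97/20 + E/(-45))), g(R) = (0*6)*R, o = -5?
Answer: 35375/36 ≈ 982.64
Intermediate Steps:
g(R) = 0 (g(R) = 0*R = 0)
Z(k, C) = -13 (Z(k, C) = -5 - 1*8 = -5 - 8 = -13)
T(E) = (138 + E)*(97/20 + 44*E/45) (T(E) = (138 + E)*(E + (97*(1/20) + E*(-1/45))) = (138 + E)*(E + (97/20 - E/45)) = (138 + E)*(97/20 + 44*E/45))
g(-124) - T(Z(4, 3)) = 0 - (6693/10 + (44/45)*(-13)² + (8387/60)*(-13)) = 0 - (6693/10 + (44/45)*169 - 109031/60) = 0 - (6693/10 + 7436/45 - 109031/60) = 0 - 1*(-35375/36) = 0 + 35375/36 = 35375/36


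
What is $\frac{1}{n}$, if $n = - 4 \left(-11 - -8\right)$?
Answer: $\frac{1}{12} \approx 0.083333$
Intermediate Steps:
$n = 12$ ($n = - 4 \left(-11 + 8\right) = \left(-4\right) \left(-3\right) = 12$)
$\frac{1}{n} = \frac{1}{12}$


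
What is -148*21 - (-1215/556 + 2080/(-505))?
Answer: -174178837/56156 ≈ -3101.7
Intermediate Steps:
-148*21 - (-1215/556 + 2080/(-505)) = -3108 - (-1215*1/556 + 2080*(-1/505)) = -3108 - (-1215/556 - 416/101) = -3108 - 1*(-354011/56156) = -3108 + 354011/56156 = -174178837/56156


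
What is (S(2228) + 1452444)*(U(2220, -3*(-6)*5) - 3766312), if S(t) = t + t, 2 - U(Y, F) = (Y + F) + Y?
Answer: -5493736796000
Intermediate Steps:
U(Y, F) = 2 - F - 2*Y (U(Y, F) = 2 - ((Y + F) + Y) = 2 - ((F + Y) + Y) = 2 - (F + 2*Y) = 2 + (-F - 2*Y) = 2 - F - 2*Y)
S(t) = 2*t
(S(2228) + 1452444)*(U(2220, -3*(-6)*5) - 3766312) = (2*2228 + 1452444)*((2 - (-3*(-6))*5 - 2*2220) - 3766312) = (4456 + 1452444)*((2 - 18*5 - 4440) - 3766312) = 1456900*((2 - 1*90 - 4440) - 3766312) = 1456900*((2 - 90 - 4440) - 3766312) = 1456900*(-4528 - 3766312) = 1456900*(-3770840) = -5493736796000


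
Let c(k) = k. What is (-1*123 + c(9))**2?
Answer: 12996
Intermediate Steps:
(-1*123 + c(9))**2 = (-1*123 + 9)**2 = (-123 + 9)**2 = (-114)**2 = 12996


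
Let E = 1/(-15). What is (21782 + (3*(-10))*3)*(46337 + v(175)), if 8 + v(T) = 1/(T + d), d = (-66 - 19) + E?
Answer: 1355703058512/1349 ≈ 1.0050e+9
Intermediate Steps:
E = -1/15 ≈ -0.066667
d = -1276/15 (d = (-66 - 19) - 1/15 = -85 - 1/15 = -1276/15 ≈ -85.067)
v(T) = -8 + 1/(-1276/15 + T) (v(T) = -8 + 1/(T - 1276/15) = -8 + 1/(-1276/15 + T))
(21782 + (3*(-10))*3)*(46337 + v(175)) = (21782 + (3*(-10))*3)*(46337 + (10223 - 120*175)/(-1276 + 15*175)) = (21782 - 30*3)*(46337 + (10223 - 21000)/(-1276 + 2625)) = (21782 - 90)*(46337 - 10777/1349) = 21692*(46337 + (1/1349)*(-10777)) = 21692*(46337 - 10777/1349) = 21692*(62497836/1349) = 1355703058512/1349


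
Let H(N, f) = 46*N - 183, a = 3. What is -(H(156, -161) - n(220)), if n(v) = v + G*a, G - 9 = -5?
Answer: -6761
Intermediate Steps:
H(N, f) = -183 + 46*N
G = 4 (G = 9 - 5 = 4)
n(v) = 12 + v (n(v) = v + 4*3 = v + 12 = 12 + v)
-(H(156, -161) - n(220)) = -((-183 + 46*156) - (12 + 220)) = -((-183 + 7176) - 1*232) = -(6993 - 232) = -1*6761 = -6761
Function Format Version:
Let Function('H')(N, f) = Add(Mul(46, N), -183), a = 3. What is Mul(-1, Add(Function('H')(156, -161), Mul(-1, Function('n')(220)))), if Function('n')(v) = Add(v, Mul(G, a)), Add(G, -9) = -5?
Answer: -6761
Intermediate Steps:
Function('H')(N, f) = Add(-183, Mul(46, N))
G = 4 (G = Add(9, -5) = 4)
Function('n')(v) = Add(12, v) (Function('n')(v) = Add(v, Mul(4, 3)) = Add(v, 12) = Add(12, v))
Mul(-1, Add(Function('H')(156, -161), Mul(-1, Function('n')(220)))) = Mul(-1, Add(Add(-183, Mul(46, 156)), Mul(-1, Add(12, 220)))) = Mul(-1, Add(Add(-183, 7176), Mul(-1, 232))) = Mul(-1, Add(6993, -232)) = Mul(-1, 6761) = -6761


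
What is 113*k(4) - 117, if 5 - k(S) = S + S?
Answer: -456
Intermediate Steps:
k(S) = 5 - 2*S (k(S) = 5 - (S + S) = 5 - 2*S)
113*k(4) - 117 = 113*(5 - 2*4) - 117 = 113*(5 - 8) - 117 = 113*(-3) - 117 = -339 - 117 = -456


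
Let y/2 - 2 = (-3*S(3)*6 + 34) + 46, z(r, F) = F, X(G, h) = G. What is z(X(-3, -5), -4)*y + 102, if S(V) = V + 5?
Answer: 598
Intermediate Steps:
S(V) = 5 + V
y = -124 (y = 4 + 2*((-3*(5 + 3)*6 + 34) + 46) = 4 + 2*((-3*8*6 + 34) + 46) = 4 + 2*((-24*6 + 34) + 46) = 4 + 2*((-144 + 34) + 46) = 4 + 2*(-110 + 46) = 4 + 2*(-64) = 4 - 128 = -124)
z(X(-3, -5), -4)*y + 102 = -4*(-124) + 102 = 496 + 102 = 598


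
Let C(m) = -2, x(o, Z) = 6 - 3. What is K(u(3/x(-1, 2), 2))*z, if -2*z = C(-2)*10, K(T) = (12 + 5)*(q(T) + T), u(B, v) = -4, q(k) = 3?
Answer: -170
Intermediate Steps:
x(o, Z) = 3
K(T) = 51 + 17*T (K(T) = (12 + 5)*(3 + T) = 17*(3 + T) = 51 + 17*T)
z = 10 (z = -(-1)*10 = -½*(-20) = 10)
K(u(3/x(-1, 2), 2))*z = (51 + 17*(-4))*10 = (51 - 68)*10 = -17*10 = -170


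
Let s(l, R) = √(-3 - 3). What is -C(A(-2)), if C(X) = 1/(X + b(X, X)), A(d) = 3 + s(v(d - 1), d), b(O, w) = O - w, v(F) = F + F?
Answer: I/(√6 - 3*I) ≈ -0.2 + 0.1633*I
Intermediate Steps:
v(F) = 2*F
s(l, R) = I*√6 (s(l, R) = √(-6) = I*√6)
A(d) = 3 + I*√6
C(X) = 1/X (C(X) = 1/(X + (X - X)) = 1/(X + 0) = 1/X)
-C(A(-2)) = -1/(3 + I*√6)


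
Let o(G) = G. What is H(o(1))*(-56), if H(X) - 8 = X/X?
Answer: -504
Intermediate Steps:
H(X) = 9 (H(X) = 8 + X/X = 8 + 1 = 9)
H(o(1))*(-56) = 9*(-56) = -504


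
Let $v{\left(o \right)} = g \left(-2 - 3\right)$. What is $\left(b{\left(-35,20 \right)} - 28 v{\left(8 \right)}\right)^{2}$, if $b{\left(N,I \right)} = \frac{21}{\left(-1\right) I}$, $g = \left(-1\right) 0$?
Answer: $\frac{441}{400} \approx 1.1025$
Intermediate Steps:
$g = 0$
$b{\left(N,I \right)} = - \frac{21}{I}$ ($b{\left(N,I \right)} = 21 \left(- \frac{1}{I}\right) = - \frac{21}{I}$)
$v{\left(o \right)} = 0$ ($v{\left(o \right)} = 0 \left(-2 - 3\right) = 0 \left(-5\right) = 0$)
$\left(b{\left(-35,20 \right)} - 28 v{\left(8 \right)}\right)^{2} = \left(- \frac{21}{20} - 0\right)^{2} = \left(\left(-21\right) \frac{1}{20} + 0\right)^{2} = \left(- \frac{21}{20} + 0\right)^{2} = \left(- \frac{21}{20}\right)^{2} = \frac{441}{400}$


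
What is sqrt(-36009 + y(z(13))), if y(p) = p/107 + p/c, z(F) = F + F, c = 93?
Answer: I*sqrt(3565645892409)/9951 ≈ 189.76*I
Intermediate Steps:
z(F) = 2*F
y(p) = 200*p/9951 (y(p) = p/107 + p/93 = 200*p/9951)
sqrt(-36009 + y(z(13))) = sqrt(-36009 + 200*(2*13)/9951) = sqrt(-36009 + (200/9951)*26) = sqrt(-36009 + 5200/9951) = sqrt(-358320359/9951) = I*sqrt(3565645892409)/9951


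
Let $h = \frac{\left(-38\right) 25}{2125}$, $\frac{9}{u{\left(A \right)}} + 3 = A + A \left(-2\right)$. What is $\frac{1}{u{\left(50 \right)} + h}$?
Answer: $- \frac{4505}{2779} \approx -1.6211$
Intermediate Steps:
$u{\left(A \right)} = \frac{9}{-3 - A}$ ($u{\left(A \right)} = \frac{9}{-3 + \left(A + A \left(-2\right)\right)} = \frac{9}{-3 + \left(A - 2 A\right)} = \frac{9}{-3 - A}$)
$h = - \frac{38}{85}$ ($h = \left(-950\right) \frac{1}{2125} = - \frac{38}{85} \approx -0.44706$)
$\frac{1}{u{\left(50 \right)} + h} = \frac{1}{- \frac{9}{3 + 50} - \frac{38}{85}} = \frac{1}{- \frac{9}{53} - \frac{38}{85}} = \frac{1}{- \frac{2779}{4505}} = - \frac{4505}{2779}$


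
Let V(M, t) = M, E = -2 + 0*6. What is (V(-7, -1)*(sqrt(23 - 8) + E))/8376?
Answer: 7/4188 - 7*sqrt(15)/8376 ≈ -0.0015653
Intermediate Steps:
E = -2 (E = -2 + 0 = -2)
(V(-7, -1)*(sqrt(23 - 8) + E))/8376 = -7*(sqrt(23 - 8) - 2)/8376 = -7*(sqrt(15) - 2)*(1/8376) = -7*(-2 + sqrt(15))*(1/8376) = (14 - 7*sqrt(15))*(1/8376) = 7/4188 - 7*sqrt(15)/8376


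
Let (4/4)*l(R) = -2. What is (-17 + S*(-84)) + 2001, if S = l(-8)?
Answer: 2152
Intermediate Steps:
l(R) = -2
S = -2
(-17 + S*(-84)) + 2001 = (-17 - 2*(-84)) + 2001 = (-17 + 168) + 2001 = 151 + 2001 = 2152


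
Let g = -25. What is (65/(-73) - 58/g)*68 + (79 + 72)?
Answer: 452987/1825 ≈ 248.21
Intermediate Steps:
(65/(-73) - 58/g)*68 + (79 + 72) = (65/(-73) - 58/(-25))*68 + (79 + 72) = (65*(-1/73) - 58*(-1/25))*68 + 151 = (-65/73 + 58/25)*68 + 151 = (2609/1825)*68 + 151 = 177412/1825 + 151 = 452987/1825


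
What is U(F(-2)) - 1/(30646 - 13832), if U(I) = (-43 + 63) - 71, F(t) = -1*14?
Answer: -857515/16814 ≈ -51.000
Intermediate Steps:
F(t) = -14
U(I) = -51 (U(I) = 20 - 71 = -51)
U(F(-2)) - 1/(30646 - 13832) = -51 - 1/(30646 - 13832) = -51 - 1/16814 = -857515/16814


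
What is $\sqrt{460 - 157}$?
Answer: $\sqrt{303} \approx 17.407$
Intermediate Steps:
$\sqrt{460 - 157} = \sqrt{303}$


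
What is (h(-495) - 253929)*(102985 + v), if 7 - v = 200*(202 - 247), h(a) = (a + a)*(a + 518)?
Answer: -30988074408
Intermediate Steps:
h(a) = 2*a*(518 + a) (h(a) = (2*a)*(518 + a) = 2*a*(518 + a))
v = 9007 (v = 7 - 200*(202 - 247) = 7 - 200*(-45) = 7 - 1*(-9000) = 7 + 9000 = 9007)
(h(-495) - 253929)*(102985 + v) = (2*(-495)*(518 - 495) - 253929)*(102985 + 9007) = (2*(-495)*23 - 253929)*111992 = (-22770 - 253929)*111992 = -276699*111992 = -30988074408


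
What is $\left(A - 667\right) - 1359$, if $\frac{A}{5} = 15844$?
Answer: $77194$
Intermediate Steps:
$A = 79220$ ($A = 5 \cdot 15844 = 79220$)
$\left(A - 667\right) - 1359 = \left(79220 - 667\right) - 1359 = 78553 - 1359 = 77194$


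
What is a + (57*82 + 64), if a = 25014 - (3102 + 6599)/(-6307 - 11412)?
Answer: 527185389/17719 ≈ 29753.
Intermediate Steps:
a = 443232767/17719 (a = 25014 - 9701/(-17719) = 25014 - 9701*(-1)/17719 = 25014 - 1*(-9701/17719) = 25014 + 9701/17719 = 443232767/17719 ≈ 25015.)
a + (57*82 + 64) = 443232767/17719 + (57*82 + 64) = 443232767/17719 + (4674 + 64) = 443232767/17719 + 4738 = 527185389/17719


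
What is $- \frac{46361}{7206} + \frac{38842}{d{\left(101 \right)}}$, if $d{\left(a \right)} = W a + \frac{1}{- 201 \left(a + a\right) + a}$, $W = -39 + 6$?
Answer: $- \frac{8797154697763}{486368371902} \approx -18.087$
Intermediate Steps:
$W = -33$
$d{\left(a \right)} = - 33 a - \frac{1}{401 a}$ ($d{\left(a \right)} = - 33 a + \frac{1}{- 201 \left(a + a\right) + a} = - 33 a + \frac{1}{- 201 \cdot 2 a + a} = - 33 a + \frac{1}{- 402 a + a} = - 33 a + \frac{1}{\left(-401\right) a} = - 33 a - \frac{1}{401 a}$)
$- \frac{46361}{7206} + \frac{38842}{d{\left(101 \right)}} = - \frac{46361}{7206} + \frac{38842}{\left(-33\right) 101 - \frac{1}{401 \cdot 101}} = \left(-46361\right) \frac{1}{7206} + \frac{38842}{-3333 - \frac{1}{40501}} = - \frac{46361}{7206} + \frac{38842}{-3333 - \frac{1}{40501}} = - \frac{46361}{7206} + \frac{38842}{- \frac{134989834}{40501}} = - \frac{46361}{7206} + 38842 \left(- \frac{40501}{134989834}\right) = - \frac{46361}{7206} - \frac{786569921}{67494917} = - \frac{8797154697763}{486368371902}$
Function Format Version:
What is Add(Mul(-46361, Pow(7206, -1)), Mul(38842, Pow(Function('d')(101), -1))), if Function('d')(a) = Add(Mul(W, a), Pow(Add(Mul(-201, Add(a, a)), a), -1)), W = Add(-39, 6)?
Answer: Rational(-8797154697763, 486368371902) ≈ -18.087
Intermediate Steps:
W = -33
Function('d')(a) = Add(Mul(-33, a), Mul(Rational(-1, 401), Pow(a, -1))) (Function('d')(a) = Add(Mul(-33, a), Pow(Add(Mul(-201, Add(a, a)), a), -1)) = Add(Mul(-33, a), Pow(Add(Mul(-201, Mul(2, a)), a), -1)) = Add(Mul(-33, a), Pow(Add(Mul(-402, a), a), -1)) = Add(Mul(-33, a), Pow(Mul(-401, a), -1)) = Add(Mul(-33, a), Mul(Rational(-1, 401), Pow(a, -1))))
Add(Mul(-46361, Pow(7206, -1)), Mul(38842, Pow(Function('d')(101), -1))) = Add(Mul(-46361, Pow(7206, -1)), Mul(38842, Pow(Add(Mul(-33, 101), Mul(Rational(-1, 401), Pow(101, -1))), -1))) = Add(Mul(-46361, Rational(1, 7206)), Mul(38842, Pow(Add(-3333, Mul(Rational(-1, 401), Rational(1, 101))), -1))) = Add(Rational(-46361, 7206), Mul(38842, Pow(Add(-3333, Rational(-1, 40501)), -1))) = Add(Rational(-46361, 7206), Mul(38842, Pow(Rational(-134989834, 40501), -1))) = Add(Rational(-46361, 7206), Mul(38842, Rational(-40501, 134989834))) = Add(Rational(-46361, 7206), Rational(-786569921, 67494917)) = Rational(-8797154697763, 486368371902)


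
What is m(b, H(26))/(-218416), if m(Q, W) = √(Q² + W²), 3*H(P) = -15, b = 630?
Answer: -5*√15877/218416 ≈ -0.0028845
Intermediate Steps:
H(P) = -5 (H(P) = (⅓)*(-15) = -5)
m(b, H(26))/(-218416) = √(630² + (-5)²)/(-218416) = √(396900 + 25)*(-1/218416) = √396925*(-1/218416) = (5*√15877)*(-1/218416) = -5*√15877/218416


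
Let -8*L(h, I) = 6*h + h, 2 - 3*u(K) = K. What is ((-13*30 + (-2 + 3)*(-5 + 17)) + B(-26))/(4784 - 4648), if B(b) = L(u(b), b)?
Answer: -2317/816 ≈ -2.8395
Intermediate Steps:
u(K) = ⅔ - K/3
L(h, I) = -7*h/8 (L(h, I) = -(6*h + h)/8 = -7*h/8)
B(b) = -7/12 + 7*b/24 (B(b) = -7*(⅔ - b/3)/8 = -7/12 + 7*b/24)
((-13*30 + (-2 + 3)*(-5 + 17)) + B(-26))/(4784 - 4648) = ((-13*30 + (-2 + 3)*(-5 + 17)) + (-7/12 + (7/24)*(-26)))/(4784 - 4648) = ((-390 + 1*12) + (-7/12 - 91/12))/136 = ((-390 + 12) - 49/6)*(1/136) = (-378 - 49/6)*(1/136) = -2317/6*1/136 = -2317/816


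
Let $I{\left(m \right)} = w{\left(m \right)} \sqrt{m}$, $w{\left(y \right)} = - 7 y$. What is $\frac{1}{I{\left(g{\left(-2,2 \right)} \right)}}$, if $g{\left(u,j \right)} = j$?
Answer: $- \frac{\sqrt{2}}{28} \approx -0.050508$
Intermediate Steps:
$I{\left(m \right)} = - 7 m^{\frac{3}{2}}$ ($I{\left(m \right)} = - 7 m \sqrt{m} = - 7 m^{\frac{3}{2}}$)
$\frac{1}{I{\left(g{\left(-2,2 \right)} \right)}} = \frac{1}{\left(-7\right) 2^{\frac{3}{2}}} = \frac{1}{\left(-7\right) 2 \sqrt{2}} = \frac{1}{\left(-14\right) \sqrt{2}} = - \frac{\sqrt{2}}{28}$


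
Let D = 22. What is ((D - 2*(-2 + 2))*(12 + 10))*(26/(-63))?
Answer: -12584/63 ≈ -199.75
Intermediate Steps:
((D - 2*(-2 + 2))*(12 + 10))*(26/(-63)) = ((22 - 2*(-2 + 2))*(12 + 10))*(26/(-63)) = ((22 - 2*0)*22)*(26*(-1/63)) = ((22 + 0)*22)*(-26/63) = (22*22)*(-26/63) = 484*(-26/63) = -12584/63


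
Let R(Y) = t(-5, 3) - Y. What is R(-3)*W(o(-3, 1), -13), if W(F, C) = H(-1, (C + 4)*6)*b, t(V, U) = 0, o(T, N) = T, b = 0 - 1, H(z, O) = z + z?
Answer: 6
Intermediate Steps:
H(z, O) = 2*z
b = -1
W(F, C) = 2 (W(F, C) = (2*(-1))*(-1) = -2*(-1) = 2)
R(Y) = -Y (R(Y) = 0 - Y = -Y)
R(-3)*W(o(-3, 1), -13) = -1*(-3)*2 = 3*2 = 6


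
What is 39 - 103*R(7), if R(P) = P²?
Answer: -5008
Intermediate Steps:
39 - 103*R(7) = 39 - 103*7² = 39 - 103*49 = 39 - 5047 = -5008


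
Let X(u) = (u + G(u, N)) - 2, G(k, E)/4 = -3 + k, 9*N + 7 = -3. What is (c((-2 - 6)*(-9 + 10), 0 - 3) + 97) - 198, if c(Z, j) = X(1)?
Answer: -110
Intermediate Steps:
N = -10/9 (N = -7/9 + (⅑)*(-3) = -7/9 - ⅓ = -10/9 ≈ -1.1111)
G(k, E) = -12 + 4*k (G(k, E) = 4*(-3 + k) = -12 + 4*k)
X(u) = -14 + 5*u (X(u) = (u + (-12 + 4*u)) - 2 = (-12 + 5*u) - 2 = -14 + 5*u)
c(Z, j) = -9 (c(Z, j) = -14 + 5*1 = -14 + 5 = -9)
(c((-2 - 6)*(-9 + 10), 0 - 3) + 97) - 198 = (-9 + 97) - 198 = 88 - 198 = -110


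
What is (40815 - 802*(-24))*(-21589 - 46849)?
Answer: -4110591594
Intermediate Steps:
(40815 - 802*(-24))*(-21589 - 46849) = (40815 + 19248)*(-68438) = 60063*(-68438) = -4110591594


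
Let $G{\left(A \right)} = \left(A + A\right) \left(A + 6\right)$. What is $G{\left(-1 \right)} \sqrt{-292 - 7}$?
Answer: $- 10 i \sqrt{299} \approx - 172.92 i$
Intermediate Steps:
$G{\left(A \right)} = 2 A \left(6 + A\right)$
$G{\left(-1 \right)} \sqrt{-292 - 7} = 2 \left(-1\right) \left(6 - 1\right) \sqrt{-292 - 7} = 2 \left(-1\right) 5 \sqrt{-299} = - 10 i \sqrt{299}$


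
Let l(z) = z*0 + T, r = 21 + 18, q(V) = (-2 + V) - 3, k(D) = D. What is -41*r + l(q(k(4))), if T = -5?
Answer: -1604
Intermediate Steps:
q(V) = -5 + V
r = 39
l(z) = -5 (l(z) = z*0 - 5 = 0 - 5 = -5)
-41*r + l(q(k(4))) = -41*39 - 5 = -1599 - 5 = -1604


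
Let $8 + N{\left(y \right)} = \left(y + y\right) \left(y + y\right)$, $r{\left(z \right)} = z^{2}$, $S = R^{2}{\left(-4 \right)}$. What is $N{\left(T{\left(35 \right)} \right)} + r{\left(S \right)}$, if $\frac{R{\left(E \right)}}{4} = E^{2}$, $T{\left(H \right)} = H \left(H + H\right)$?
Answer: $40787208$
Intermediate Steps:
$T{\left(H \right)} = 2 H^{2}$ ($T{\left(H \right)} = H 2 H = 2 H^{2}$)
$R{\left(E \right)} = 4 E^{2}$
$S = 4096$ ($S = \left(4 \left(-4\right)^{2}\right)^{2} = \left(4 \cdot 16\right)^{2} = 64^{2} = 4096$)
$N{\left(y \right)} = -8 + 4 y^{2}$ ($N{\left(y \right)} = -8 + \left(y + y\right) \left(y + y\right) = -8 + 2 y 2 y = -8 + 4 y^{2}$)
$N{\left(T{\left(35 \right)} \right)} + r{\left(S \right)} = \left(-8 + 4 \left(2 \cdot 35^{2}\right)^{2}\right) + 4096^{2} = \left(-8 + 4 \left(2 \cdot 1225\right)^{2}\right) + 16777216 = \left(-8 + 4 \cdot 2450^{2}\right) + 16777216 = \left(-8 + 4 \cdot 6002500\right) + 16777216 = \left(-8 + 24010000\right) + 16777216 = 24009992 + 16777216 = 40787208$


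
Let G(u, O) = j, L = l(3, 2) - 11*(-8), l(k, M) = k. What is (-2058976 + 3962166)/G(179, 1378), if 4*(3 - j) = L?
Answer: -7612760/79 ≈ -96364.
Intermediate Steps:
L = 91 (L = 3 - 11*(-8) = 3 + 88 = 91)
j = -79/4 (j = 3 - 1/4*91 = 3 - 91/4 = -79/4 ≈ -19.750)
G(u, O) = -79/4
(-2058976 + 3962166)/G(179, 1378) = (-2058976 + 3962166)/(-79/4) = 1903190*(-4/79) = -7612760/79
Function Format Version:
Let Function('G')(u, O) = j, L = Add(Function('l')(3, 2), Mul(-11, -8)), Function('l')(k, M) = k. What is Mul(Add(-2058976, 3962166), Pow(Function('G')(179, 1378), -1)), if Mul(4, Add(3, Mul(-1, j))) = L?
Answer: Rational(-7612760, 79) ≈ -96364.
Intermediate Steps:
L = 91 (L = Add(3, Mul(-11, -8)) = Add(3, 88) = 91)
j = Rational(-79, 4) (j = Add(3, Mul(Rational(-1, 4), 91)) = Add(3, Rational(-91, 4)) = Rational(-79, 4) ≈ -19.750)
Function('G')(u, O) = Rational(-79, 4)
Mul(Add(-2058976, 3962166), Pow(Function('G')(179, 1378), -1)) = Mul(Add(-2058976, 3962166), Pow(Rational(-79, 4), -1)) = Mul(1903190, Rational(-4, 79)) = Rational(-7612760, 79)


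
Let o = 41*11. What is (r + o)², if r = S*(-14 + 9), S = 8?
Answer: 168921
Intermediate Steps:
r = -40 (r = 8*(-14 + 9) = 8*(-5) = -40)
o = 451
(r + o)² = (-40 + 451)² = 411² = 168921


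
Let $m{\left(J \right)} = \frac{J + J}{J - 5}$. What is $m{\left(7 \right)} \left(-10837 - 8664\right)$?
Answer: $-136507$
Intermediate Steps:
$m{\left(J \right)} = \frac{2 J}{-5 + J}$
$m{\left(7 \right)} \left(-10837 - 8664\right) = 2 \cdot 7 \frac{1}{-5 + 7} \left(-10837 - 8664\right) = 2 \cdot 7 \cdot \frac{1}{2} \left(-10837 - 8664\right) = 2 \cdot 7 \cdot \frac{1}{2} \left(-19501\right) = 7 \left(-19501\right) = -136507$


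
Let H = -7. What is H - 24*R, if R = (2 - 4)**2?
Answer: -103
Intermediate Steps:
R = 4 (R = (-2)**2 = 4)
H - 24*R = -7 - 24*4 = -7 - 96 = -103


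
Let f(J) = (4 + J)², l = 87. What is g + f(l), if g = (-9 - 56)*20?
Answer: 6981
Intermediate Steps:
g = -1300 (g = -65*20 = -1300)
g + f(l) = -1300 + (4 + 87)² = -1300 + 91² = -1300 + 8281 = 6981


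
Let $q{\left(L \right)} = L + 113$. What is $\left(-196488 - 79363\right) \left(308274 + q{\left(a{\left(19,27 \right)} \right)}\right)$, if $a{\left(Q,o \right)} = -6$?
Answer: $-85067207231$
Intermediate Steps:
$q{\left(L \right)} = 113 + L$
$\left(-196488 - 79363\right) \left(308274 + q{\left(a{\left(19,27 \right)} \right)}\right) = \left(-196488 - 79363\right) \left(308274 + \left(113 - 6\right)\right) = - 275851 \left(308274 + 107\right) = \left(-275851\right) 308381 = -85067207231$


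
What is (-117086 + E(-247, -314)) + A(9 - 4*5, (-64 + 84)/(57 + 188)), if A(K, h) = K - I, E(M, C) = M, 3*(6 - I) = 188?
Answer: -351862/3 ≈ -1.1729e+5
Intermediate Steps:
I = -170/3 (I = 6 - ⅓*188 = 6 - 188/3 = -170/3 ≈ -56.667)
A(K, h) = 170/3 + K (A(K, h) = K - 1*(-170/3) = K + 170/3 = 170/3 + K)
(-117086 + E(-247, -314)) + A(9 - 4*5, (-64 + 84)/(57 + 188)) = (-117086 - 247) + (170/3 + (9 - 4*5)) = -117333 + (170/3 + (9 - 20)) = -117333 + (170/3 - 11) = -117333 + 137/3 = -351862/3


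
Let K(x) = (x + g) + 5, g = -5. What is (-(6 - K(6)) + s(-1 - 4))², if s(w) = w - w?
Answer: 0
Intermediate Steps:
K(x) = x (K(x) = (x - 5) + 5 = (-5 + x) + 5 = x)
s(w) = 0
(-(6 - K(6)) + s(-1 - 4))² = (-(6 - 1*6) + 0)² = (-(6 - 6) + 0)² = (-1*0 + 0)² = (0 + 0)² = 0² = 0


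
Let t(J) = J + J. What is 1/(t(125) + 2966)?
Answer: 1/3216 ≈ 0.00031095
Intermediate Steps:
t(J) = 2*J
1/(t(125) + 2966) = 1/(2*125 + 2966) = 1/(250 + 2966) = 1/3216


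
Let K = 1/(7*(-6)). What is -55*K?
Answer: 55/42 ≈ 1.3095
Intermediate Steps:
K = -1/42 (K = 1/(-42) = -1/42 ≈ -0.023810)
-55*K = -55*(-1/42) = 55/42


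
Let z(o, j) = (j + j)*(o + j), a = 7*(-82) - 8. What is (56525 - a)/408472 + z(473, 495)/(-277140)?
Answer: -6260337551/1886732168 ≈ -3.3181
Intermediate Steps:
a = -582 (a = -574 - 8 = -582)
z(o, j) = 2*j*(j + o) (z(o, j) = (2*j)*(j + o) = 2*j*(j + o))
(56525 - a)/408472 + z(473, 495)/(-277140) = (56525 - 1*(-582))/408472 + (2*495*(495 + 473))/(-277140) = (56525 + 582)*(1/408472) + (2*495*968)*(-1/277140) = 57107*(1/408472) + 958320*(-1/277140) = 57107/408472 - 15972/4619 = -6260337551/1886732168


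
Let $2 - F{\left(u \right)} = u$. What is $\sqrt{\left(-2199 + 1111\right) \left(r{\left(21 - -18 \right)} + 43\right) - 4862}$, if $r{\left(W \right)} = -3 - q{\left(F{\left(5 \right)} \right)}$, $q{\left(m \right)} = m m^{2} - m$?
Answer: $i \sqrt{74494} \approx 272.94 i$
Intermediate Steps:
$F{\left(u \right)} = 2 - u$
$q{\left(m \right)} = m^{3} - m$
$r{\left(W \right)} = 21$ ($r{\left(W \right)} = -3 - \left(\left(2 - 5\right)^{3} - \left(2 - 5\right)\right) = -3 - \left(\left(-3\right)^{3} - -3\right) = -3 - \left(-27 + 3\right) = -3 - -24 = -3 + 24 = 21$)
$\sqrt{\left(-2199 + 1111\right) \left(r{\left(21 - -18 \right)} + 43\right) - 4862} = \sqrt{\left(-2199 + 1111\right) \left(21 + 43\right) - 4862} = \sqrt{\left(-1088\right) 64 - 4862} = \sqrt{-69632 - 4862} = \sqrt{-74494} = i \sqrt{74494}$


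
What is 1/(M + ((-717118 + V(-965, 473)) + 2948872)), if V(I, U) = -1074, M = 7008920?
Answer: 1/9239600 ≈ 1.0823e-7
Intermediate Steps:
1/(M + ((-717118 + V(-965, 473)) + 2948872)) = 1/(7008920 + ((-717118 - 1074) + 2948872)) = 1/(7008920 + (-718192 + 2948872)) = 1/(7008920 + 2230680) = 1/9239600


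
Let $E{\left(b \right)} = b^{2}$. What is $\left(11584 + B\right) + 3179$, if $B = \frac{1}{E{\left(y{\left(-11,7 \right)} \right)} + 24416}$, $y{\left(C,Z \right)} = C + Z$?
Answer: $\frac{360689617}{24432} \approx 14763.0$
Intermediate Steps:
$B = \frac{1}{24432}$ ($B = \frac{1}{\left(-11 + 7\right)^{2} + 24416} = \frac{1}{\left(-4\right)^{2} + 24416} = \frac{1}{16 + 24416} = \frac{1}{24432} \approx 4.093 \cdot 10^{-5}$)
$\left(11584 + B\right) + 3179 = \left(11584 + \frac{1}{24432}\right) + 3179 = \frac{283020289}{24432} + 3179 = \frac{360689617}{24432}$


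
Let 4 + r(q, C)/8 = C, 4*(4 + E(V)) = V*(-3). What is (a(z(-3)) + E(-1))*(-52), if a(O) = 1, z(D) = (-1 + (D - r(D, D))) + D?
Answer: 117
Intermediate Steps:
E(V) = -4 - 3*V/4 (E(V) = -4 + (V*(-3))/4 = -4 + (-3*V)/4 = -4 - 3*V/4)
r(q, C) = -32 + 8*C
z(D) = 31 - 6*D (z(D) = (-1 + (D - (-32 + 8*D))) + D = (-1 + (D + (32 - 8*D))) + D = (-1 + (32 - 7*D)) + D = (31 - 7*D) + D = 31 - 6*D)
(a(z(-3)) + E(-1))*(-52) = (1 + (-4 - 3/4*(-1)))*(-52) = (1 + (-4 + 3/4))*(-52) = (1 - 13/4)*(-52) = -9/4*(-52) = 117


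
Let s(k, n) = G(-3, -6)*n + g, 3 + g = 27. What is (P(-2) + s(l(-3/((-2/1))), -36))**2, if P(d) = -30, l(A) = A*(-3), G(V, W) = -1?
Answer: 900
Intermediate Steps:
l(A) = -3*A
g = 24 (g = -3 + 27 = 24)
s(k, n) = 24 - n (s(k, n) = -n + 24 = 24 - n)
(P(-2) + s(l(-3/((-2/1))), -36))**2 = (-30 + (24 - 1*(-36)))**2 = (-30 + (24 + 36))**2 = (-30 + 60)**2 = 30**2 = 900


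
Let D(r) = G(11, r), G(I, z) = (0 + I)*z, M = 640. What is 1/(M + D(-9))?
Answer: 1/541 ≈ 0.0018484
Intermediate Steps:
G(I, z) = I*z
D(r) = 11*r
1/(M + D(-9)) = 1/(640 + 11*(-9)) = 1/(640 - 99) = 1/541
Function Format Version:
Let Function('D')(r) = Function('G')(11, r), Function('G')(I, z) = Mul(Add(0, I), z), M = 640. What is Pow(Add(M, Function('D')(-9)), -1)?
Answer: Rational(1, 541) ≈ 0.0018484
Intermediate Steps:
Function('G')(I, z) = Mul(I, z)
Function('D')(r) = Mul(11, r)
Pow(Add(M, Function('D')(-9)), -1) = Pow(Add(640, Mul(11, -9)), -1) = Pow(Add(640, -99), -1) = Pow(541, -1) = Rational(1, 541)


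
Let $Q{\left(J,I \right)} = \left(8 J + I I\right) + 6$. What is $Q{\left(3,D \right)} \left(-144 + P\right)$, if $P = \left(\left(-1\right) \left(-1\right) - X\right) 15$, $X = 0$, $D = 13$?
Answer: $-25671$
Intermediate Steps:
$Q{\left(J,I \right)} = 6 + I^{2} + 8 J$ ($Q{\left(J,I \right)} = \left(8 J + I^{2}\right) + 6 = \left(I^{2} + 8 J\right) + 6 = 6 + I^{2} + 8 J$)
$P = 15$ ($P = \left(\left(-1\right) \left(-1\right) - 0\right) 15 = \left(1 + 0\right) 15 = 1 \cdot 15 = 15$)
$Q{\left(3,D \right)} \left(-144 + P\right) = \left(6 + 13^{2} + 8 \cdot 3\right) \left(-144 + 15\right) = \left(6 + 169 + 24\right) \left(-129\right) = 199 \left(-129\right) = -25671$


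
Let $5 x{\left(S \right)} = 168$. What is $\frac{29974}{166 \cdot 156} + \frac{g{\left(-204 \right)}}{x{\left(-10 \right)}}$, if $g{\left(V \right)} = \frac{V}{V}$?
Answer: $\frac{215213}{181272} \approx 1.1872$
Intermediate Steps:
$x{\left(S \right)} = \frac{168}{5}$ ($x{\left(S \right)} = \frac{1}{5} \cdot 168 = \frac{168}{5}$)
$g{\left(V \right)} = 1$
$\frac{29974}{166 \cdot 156} + \frac{g{\left(-204 \right)}}{x{\left(-10 \right)}} = \frac{29974}{166 \cdot 156} + 1 \frac{1}{\frac{168}{5}} = \frac{29974}{25896} + 1 \cdot \frac{5}{168} = 29974 \cdot \frac{1}{25896} + \frac{5}{168} = \frac{14987}{12948} + \frac{5}{168} = \frac{215213}{181272}$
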